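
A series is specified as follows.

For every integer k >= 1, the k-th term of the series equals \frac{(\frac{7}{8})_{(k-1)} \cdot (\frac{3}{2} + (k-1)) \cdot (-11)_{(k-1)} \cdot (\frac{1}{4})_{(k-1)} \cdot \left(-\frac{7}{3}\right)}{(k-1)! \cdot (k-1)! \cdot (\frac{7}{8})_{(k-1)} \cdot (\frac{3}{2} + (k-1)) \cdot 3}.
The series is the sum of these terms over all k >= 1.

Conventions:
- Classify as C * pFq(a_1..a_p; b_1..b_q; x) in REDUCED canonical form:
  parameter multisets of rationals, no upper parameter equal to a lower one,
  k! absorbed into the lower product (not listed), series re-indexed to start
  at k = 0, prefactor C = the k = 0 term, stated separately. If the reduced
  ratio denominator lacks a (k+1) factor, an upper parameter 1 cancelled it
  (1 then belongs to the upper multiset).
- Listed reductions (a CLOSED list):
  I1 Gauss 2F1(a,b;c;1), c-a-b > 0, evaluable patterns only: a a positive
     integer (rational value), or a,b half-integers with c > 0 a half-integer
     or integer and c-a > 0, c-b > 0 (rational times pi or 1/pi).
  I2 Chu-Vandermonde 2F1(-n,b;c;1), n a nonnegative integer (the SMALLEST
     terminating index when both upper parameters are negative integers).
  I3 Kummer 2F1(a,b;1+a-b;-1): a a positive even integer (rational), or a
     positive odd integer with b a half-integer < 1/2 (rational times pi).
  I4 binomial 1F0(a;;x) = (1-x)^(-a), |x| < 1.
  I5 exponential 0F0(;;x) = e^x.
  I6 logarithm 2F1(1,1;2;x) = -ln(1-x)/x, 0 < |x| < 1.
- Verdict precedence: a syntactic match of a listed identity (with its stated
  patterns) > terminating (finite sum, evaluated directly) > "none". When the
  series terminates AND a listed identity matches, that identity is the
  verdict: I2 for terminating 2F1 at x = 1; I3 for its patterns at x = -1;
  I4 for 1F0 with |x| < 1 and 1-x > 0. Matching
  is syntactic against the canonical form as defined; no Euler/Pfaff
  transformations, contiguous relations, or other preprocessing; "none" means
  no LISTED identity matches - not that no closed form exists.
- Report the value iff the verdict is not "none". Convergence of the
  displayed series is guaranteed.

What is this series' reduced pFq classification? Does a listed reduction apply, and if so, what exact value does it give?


Reduced: x = 1, 2F1, upper = {-11, \frac{1}{4}}, lower = {1}, C = -\frac{7}{9}. Verdict (x = 1): Chu-Vandermonde (I2) applies (terminating 2F1 at x = 1 with n = 11, b = 1/4, c = 1). Sum: -\frac{371065877}{1073741824}.

Structural cue: t_0 = -\frac{7}{9} here, and the factor k + 3/2 cancels (top and bottom), leaving C = -7/9, x = 1.
Term ratio: r(k) = 1 * (k-11) (k+\frac{1}{4}) / [(k+1) (k+1)] - rational in k, leading ratio 1; with t_0 = -\frac{7}{9}, classification follows.


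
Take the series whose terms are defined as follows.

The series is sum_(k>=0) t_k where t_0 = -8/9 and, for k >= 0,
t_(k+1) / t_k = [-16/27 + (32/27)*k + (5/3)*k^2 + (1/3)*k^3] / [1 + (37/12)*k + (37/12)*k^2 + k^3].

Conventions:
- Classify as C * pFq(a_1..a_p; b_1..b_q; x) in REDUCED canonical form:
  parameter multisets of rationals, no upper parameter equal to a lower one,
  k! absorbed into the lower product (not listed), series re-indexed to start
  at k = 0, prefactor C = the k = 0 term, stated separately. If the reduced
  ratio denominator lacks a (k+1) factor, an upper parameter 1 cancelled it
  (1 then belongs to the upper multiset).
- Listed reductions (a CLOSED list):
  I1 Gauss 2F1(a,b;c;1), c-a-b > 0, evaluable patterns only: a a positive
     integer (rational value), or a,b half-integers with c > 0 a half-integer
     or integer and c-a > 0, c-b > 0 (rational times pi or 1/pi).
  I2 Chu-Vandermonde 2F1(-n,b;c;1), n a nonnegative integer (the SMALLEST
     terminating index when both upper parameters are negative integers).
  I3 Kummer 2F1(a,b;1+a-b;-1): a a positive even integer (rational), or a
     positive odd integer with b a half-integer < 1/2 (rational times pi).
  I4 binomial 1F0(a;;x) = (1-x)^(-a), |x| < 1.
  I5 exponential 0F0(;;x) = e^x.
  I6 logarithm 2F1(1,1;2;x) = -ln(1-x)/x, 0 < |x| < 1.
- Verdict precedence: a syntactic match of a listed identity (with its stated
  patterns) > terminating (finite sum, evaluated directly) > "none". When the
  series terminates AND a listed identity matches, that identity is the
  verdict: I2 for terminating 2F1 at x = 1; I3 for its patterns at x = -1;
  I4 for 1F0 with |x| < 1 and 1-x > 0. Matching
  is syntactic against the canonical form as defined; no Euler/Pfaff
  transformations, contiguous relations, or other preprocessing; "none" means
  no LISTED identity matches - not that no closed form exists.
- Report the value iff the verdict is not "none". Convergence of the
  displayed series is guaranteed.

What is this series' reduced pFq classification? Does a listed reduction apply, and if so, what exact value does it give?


x = 1/3 here; the reduced form reads 2F1, upper {-1/3, 4}, lower {3/4}, C = -8/9. Verdict: none. A 2F1 with upper {-1/3, 4} fits none of I1-I6 at x = 1/3; the sum runs forever.

The tell: x = (1/3) and factor the ratio over Q (prefactor -8/9): negated roots = parameters.
Term ratio: r(k) = (1/3) * (k-1/3) (k+4) / [(k+3/4) (k+1)] - rational in k, leading ratio (1/3); with t_0 = -8/9, classification follows.


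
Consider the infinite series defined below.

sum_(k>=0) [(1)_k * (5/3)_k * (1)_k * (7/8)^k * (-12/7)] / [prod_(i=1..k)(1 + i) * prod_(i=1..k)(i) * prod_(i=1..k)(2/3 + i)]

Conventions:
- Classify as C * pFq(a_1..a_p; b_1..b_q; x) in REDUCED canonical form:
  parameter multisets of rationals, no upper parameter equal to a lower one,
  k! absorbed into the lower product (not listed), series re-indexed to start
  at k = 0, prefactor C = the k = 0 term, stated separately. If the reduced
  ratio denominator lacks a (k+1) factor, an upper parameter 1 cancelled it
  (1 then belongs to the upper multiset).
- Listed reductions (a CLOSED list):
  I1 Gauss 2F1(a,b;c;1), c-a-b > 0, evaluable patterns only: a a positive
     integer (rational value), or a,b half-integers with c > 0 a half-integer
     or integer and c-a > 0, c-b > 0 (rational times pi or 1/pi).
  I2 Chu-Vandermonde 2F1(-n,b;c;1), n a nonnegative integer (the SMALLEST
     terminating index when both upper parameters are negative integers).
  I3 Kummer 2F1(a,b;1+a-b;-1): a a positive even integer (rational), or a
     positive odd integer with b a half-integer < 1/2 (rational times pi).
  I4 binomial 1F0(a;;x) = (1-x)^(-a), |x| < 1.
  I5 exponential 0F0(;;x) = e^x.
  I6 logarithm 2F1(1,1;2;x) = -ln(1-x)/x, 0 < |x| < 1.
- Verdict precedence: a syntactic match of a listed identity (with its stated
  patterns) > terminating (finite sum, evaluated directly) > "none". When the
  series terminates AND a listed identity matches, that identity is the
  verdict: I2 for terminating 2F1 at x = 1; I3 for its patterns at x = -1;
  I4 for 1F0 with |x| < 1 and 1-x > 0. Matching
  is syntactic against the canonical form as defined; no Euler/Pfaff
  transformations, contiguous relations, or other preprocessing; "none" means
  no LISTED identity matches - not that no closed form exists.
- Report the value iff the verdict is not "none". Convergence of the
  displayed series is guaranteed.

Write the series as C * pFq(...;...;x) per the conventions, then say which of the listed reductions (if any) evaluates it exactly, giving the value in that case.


The series (x = 7/8) is 2F1: upper {1, 1}, lower {2}, prefactor -12/7. Verdict at x = 7/8: the logarithmic series (I6) matches (the logarithm: parameters (1,1;2), x = 7/8). Exact value: (96/49) * ln(1/8).

Key step: t_0 being -12/7, the product of the first k integers (C = -12/7) is k!.
Term ratio: r(k) = (7/8) * (k+1) (k+1) / [(k+2) (k+1)] ; factor over Q: parameters, x = (7/8), and C = -12/7.


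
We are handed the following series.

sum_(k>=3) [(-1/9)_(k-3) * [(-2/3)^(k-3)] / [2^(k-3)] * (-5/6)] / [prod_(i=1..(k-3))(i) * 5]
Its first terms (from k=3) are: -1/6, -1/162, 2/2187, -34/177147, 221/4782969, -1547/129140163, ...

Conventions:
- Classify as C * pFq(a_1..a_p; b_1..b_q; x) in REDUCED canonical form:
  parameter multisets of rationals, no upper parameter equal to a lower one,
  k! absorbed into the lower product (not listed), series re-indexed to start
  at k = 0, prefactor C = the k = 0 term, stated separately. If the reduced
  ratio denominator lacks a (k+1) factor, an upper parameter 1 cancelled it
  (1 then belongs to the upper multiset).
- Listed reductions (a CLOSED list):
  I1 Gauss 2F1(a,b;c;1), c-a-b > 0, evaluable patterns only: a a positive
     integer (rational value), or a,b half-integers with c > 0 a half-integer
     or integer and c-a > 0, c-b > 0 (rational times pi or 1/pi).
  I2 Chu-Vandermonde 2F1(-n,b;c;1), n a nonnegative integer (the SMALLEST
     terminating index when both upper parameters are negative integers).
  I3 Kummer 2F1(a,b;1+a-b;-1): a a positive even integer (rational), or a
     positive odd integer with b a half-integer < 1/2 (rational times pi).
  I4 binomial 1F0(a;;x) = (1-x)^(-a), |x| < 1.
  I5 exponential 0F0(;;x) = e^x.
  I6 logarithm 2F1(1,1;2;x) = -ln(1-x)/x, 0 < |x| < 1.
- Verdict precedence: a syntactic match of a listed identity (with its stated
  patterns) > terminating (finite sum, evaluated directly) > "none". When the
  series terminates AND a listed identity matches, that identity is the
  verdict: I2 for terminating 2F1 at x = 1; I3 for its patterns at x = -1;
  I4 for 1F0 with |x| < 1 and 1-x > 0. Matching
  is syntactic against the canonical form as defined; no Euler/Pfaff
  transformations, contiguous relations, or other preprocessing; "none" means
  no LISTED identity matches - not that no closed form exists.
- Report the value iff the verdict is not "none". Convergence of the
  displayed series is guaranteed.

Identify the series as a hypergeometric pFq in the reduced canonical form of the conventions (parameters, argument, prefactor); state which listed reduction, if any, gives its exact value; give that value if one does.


Prefactor -1/6, argument -1/3: 1F0 with upper {-1/9} over lower {-}. Verdict: this is the binomial series (I4) (the 1F0 binomial series: exponent 1/9, x = -1/3). Hence: (-1/6) * (4/3)^(1/9).

First insight: t_0 being -1/6, the two k-th powers (C = -1/6, x = -1/3) combine into one argument.
Adjacent-term ratio: r(k) = (-1/3) * (k-1/9) / [(k+1)] - poly over poly, x = (-1/3) from leading terms; C = -1/6 at k = 0.


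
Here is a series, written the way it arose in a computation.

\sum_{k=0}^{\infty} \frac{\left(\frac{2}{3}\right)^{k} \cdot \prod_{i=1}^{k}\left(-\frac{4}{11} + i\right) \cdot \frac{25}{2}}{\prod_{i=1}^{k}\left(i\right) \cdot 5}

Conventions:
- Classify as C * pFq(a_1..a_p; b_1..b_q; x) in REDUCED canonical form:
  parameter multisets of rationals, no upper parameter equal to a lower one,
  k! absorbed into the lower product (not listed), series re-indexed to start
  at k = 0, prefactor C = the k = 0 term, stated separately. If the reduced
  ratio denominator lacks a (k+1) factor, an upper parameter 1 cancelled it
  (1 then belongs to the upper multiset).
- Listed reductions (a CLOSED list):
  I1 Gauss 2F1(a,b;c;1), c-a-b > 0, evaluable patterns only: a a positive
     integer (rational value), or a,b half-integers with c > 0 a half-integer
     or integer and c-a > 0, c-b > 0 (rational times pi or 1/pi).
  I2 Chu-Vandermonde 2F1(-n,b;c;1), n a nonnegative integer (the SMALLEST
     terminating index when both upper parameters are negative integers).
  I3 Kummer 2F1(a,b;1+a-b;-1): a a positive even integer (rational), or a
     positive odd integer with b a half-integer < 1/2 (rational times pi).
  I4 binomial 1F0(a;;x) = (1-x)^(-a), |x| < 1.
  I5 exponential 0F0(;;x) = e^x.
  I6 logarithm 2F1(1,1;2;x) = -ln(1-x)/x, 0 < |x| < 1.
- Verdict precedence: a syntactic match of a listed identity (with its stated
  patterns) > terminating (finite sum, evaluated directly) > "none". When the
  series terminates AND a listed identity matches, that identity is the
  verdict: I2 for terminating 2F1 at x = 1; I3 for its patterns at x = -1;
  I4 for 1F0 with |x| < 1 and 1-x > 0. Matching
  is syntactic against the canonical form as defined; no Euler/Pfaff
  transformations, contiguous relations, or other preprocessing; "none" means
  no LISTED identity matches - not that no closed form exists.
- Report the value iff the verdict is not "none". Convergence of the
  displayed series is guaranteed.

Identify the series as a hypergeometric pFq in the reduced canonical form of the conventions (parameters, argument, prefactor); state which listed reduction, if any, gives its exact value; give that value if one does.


Key step: x = \frac{2}{3} and the running product (C = 5/2) telescopes to a rising factorial.
Ratio: r(k) = \frac{2}{3} * (k+\frac{7}{11}) / [(k+1)] - rational in k. x = \frac{2}{3}; t_0 = \frac{5}{2}; negate the roots.

Prefactor \frac{5}{2}, argument \frac{2}{3}: 1F0 with upper {\frac{7}{11}} over lower {-}. Verdict: binomial (I4) matches (the 1F0 binomial series: exponent -7/11, x = \frac{2}{3}). Exact value: \frac{5}{2} \cdot \left(\frac{1}{3}\right)^{-\frac{7}{11}}.


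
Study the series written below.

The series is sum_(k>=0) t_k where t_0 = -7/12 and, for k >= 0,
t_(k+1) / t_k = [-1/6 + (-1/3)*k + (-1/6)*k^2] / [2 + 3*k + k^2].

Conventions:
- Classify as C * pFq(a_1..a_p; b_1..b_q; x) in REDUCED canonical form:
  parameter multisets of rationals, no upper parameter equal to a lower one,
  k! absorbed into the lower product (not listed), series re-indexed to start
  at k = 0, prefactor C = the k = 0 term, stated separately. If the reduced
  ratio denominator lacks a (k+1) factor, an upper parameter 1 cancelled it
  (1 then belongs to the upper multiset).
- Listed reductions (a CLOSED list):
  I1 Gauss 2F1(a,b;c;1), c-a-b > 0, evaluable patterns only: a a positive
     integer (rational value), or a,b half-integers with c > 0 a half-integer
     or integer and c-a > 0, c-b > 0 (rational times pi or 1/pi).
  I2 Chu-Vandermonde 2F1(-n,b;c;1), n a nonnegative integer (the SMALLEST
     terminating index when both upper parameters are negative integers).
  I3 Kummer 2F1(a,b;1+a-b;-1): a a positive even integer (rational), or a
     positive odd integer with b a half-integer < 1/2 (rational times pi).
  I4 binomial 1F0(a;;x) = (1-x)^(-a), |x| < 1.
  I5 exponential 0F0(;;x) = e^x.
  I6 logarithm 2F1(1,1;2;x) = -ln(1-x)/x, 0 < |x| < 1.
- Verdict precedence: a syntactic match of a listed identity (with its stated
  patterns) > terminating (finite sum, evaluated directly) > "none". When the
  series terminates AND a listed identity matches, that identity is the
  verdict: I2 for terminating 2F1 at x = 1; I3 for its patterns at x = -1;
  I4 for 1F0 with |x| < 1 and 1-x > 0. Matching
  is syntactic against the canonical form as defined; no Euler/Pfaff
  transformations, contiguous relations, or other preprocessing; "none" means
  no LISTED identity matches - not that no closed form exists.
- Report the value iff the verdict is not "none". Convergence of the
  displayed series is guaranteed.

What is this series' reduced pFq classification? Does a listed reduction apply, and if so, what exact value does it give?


With C = -7/12: the canonical form is 2F1(1, 1; 2; -1/6). Verdict: the logarithmic series (I6) applies (the logarithm: parameters (1,1;2), x = -1/6). Its exact value is (-7/2) * ln(7/6).

Key step: with t_0 = -7/12, the expanded ratio factors over Q; prefactor -7/12, roots give parameters.
Adjacent-term ratio: r(k) = (-1/6) * (k+1) (k+1) / [(k+2) (k+1)] ; factor over Q: parameters, x = (-1/6), and C = -7/12.


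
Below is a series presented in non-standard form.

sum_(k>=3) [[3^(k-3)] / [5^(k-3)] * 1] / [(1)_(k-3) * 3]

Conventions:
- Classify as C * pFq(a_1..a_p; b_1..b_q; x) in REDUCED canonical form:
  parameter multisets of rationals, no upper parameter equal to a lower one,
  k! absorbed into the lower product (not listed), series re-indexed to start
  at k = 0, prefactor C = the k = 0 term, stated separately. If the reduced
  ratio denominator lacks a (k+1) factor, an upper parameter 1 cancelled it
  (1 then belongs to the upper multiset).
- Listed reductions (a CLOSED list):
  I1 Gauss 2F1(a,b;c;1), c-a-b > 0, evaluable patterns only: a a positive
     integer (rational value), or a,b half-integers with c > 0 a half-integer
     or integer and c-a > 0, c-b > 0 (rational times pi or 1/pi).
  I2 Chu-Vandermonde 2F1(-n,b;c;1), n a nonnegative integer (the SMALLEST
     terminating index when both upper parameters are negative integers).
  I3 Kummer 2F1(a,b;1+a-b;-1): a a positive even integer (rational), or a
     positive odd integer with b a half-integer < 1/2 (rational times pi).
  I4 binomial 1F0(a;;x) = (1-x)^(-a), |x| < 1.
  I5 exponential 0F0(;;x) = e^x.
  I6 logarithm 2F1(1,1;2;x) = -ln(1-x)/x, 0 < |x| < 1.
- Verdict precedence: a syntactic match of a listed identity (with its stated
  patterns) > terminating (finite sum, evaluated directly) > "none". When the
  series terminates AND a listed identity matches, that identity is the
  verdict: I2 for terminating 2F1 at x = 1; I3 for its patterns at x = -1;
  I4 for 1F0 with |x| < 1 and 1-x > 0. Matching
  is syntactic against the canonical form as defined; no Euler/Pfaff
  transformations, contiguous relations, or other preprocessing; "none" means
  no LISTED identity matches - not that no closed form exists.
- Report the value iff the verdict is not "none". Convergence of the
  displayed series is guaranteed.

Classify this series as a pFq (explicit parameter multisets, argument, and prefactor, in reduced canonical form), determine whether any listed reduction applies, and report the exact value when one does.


Canonical form: C = 1/3 times 0F0 with upper {-}, lower {-}, x = 3/5. Verdict: the I5 exponential reduction fires (the 0F0 exponential series at x = 3/5). Hence: (1/3) * e^(3/5).

Structural cue: t_0 = 1/3 here, and the two geometric factors (C = 1/3, x = 3/5) combine into one argument.
Adjacent-term ratio: r(k) = (3/5) * 1 / [(k+1)] - rational in k, leading ratio (3/5); with t_0 = 1/3, classification follows.


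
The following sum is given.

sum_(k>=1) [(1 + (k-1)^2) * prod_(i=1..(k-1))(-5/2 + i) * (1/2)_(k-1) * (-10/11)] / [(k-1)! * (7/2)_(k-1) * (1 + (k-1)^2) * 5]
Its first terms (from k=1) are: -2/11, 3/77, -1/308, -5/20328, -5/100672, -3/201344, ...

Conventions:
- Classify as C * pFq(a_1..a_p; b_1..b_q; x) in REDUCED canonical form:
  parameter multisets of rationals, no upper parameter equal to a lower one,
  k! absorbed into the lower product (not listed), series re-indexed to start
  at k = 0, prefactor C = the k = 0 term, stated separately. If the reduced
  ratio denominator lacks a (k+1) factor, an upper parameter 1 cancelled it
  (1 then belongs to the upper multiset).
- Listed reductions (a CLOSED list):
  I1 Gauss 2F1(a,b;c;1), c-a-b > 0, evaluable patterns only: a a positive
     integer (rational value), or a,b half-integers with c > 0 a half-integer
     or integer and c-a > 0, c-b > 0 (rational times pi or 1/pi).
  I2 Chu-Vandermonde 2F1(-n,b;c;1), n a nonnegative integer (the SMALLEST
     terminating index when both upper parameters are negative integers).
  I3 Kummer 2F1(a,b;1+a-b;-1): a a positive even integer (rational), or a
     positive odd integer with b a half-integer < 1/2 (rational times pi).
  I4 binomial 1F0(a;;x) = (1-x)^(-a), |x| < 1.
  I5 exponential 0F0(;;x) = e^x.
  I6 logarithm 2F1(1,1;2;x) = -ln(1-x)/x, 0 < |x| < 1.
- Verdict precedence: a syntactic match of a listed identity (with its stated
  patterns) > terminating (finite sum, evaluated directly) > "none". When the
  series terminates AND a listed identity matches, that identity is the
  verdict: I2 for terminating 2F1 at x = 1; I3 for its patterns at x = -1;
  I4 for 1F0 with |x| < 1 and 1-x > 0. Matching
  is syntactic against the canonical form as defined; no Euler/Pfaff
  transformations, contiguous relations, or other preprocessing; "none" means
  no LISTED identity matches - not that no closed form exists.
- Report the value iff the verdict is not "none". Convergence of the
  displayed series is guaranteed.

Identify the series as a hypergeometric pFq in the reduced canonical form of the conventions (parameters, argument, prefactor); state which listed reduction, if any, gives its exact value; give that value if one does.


Prefactor -2/11, argument 1: 2F1 with upper {-3/2, 1/2} over lower {7/2}. Verdict: Gauss's theorem I1 (half-integer case) matches (x = 1; upper {-3/2, 1/2} half-integers, c = 7/2 in the evaluable pattern). Sum: (-525/11264) * pi.

Key observation: t_0 = -2/11 here, and the running product (C = -2/11) telescopes to a rising factorial.
Term ratio: r(k) = 1 * (k-3/2) (k+1/2) / [(k+7/2) (k+1)] - rational in k. x = 1; t_0 = -2/11; negate the roots.


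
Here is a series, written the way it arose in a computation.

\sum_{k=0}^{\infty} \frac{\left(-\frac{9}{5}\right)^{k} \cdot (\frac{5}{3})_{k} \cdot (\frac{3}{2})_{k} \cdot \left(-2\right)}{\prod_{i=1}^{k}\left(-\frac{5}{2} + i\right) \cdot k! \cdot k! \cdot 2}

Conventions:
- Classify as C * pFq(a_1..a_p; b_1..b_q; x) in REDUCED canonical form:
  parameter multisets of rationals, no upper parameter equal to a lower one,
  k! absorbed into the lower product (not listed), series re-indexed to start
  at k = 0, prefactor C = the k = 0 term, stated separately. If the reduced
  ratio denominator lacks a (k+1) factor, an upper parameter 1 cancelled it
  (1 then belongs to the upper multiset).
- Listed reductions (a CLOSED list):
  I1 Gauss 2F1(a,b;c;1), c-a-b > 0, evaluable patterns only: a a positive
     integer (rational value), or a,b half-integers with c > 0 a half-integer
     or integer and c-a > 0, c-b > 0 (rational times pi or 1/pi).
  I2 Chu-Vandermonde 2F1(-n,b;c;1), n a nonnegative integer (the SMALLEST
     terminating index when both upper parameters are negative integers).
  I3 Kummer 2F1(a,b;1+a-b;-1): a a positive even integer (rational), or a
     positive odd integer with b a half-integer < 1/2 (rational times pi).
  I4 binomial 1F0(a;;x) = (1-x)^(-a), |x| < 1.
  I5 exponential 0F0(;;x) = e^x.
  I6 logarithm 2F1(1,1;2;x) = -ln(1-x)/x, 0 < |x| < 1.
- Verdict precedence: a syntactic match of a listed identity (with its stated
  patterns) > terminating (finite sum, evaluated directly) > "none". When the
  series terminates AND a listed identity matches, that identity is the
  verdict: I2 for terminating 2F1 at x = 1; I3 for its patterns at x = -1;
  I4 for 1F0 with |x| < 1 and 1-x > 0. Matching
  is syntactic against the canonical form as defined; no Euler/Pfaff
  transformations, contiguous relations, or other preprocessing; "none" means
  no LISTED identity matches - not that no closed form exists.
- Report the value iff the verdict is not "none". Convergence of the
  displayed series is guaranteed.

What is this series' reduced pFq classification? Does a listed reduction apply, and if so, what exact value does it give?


The series (x = -\frac{9}{5}) is 2F2: upper {\frac{3}{2}, \frac{5}{3}}, lower {-\frac{3}{2}, 1}, prefactor -1. Verdict: none. Every listed pattern misses the 2F2 form at -\frac{9}{5}, upper {\frac{3}{2}, \frac{5}{3}}.

The tell: from the first term -1: the denominator's factorial ratio (C = -1, x = -9/5) is a lower Pochhammer.
Consecutive-term ratio: r(k) = -\frac{9}{5} * (k+\frac{3}{2}) (k+\frac{5}{3}) / [(k-\frac{3}{2}) (k+1) (k+1)] - poly over poly, x = -\frac{9}{5} from leading terms; C = -1 at k = 0.


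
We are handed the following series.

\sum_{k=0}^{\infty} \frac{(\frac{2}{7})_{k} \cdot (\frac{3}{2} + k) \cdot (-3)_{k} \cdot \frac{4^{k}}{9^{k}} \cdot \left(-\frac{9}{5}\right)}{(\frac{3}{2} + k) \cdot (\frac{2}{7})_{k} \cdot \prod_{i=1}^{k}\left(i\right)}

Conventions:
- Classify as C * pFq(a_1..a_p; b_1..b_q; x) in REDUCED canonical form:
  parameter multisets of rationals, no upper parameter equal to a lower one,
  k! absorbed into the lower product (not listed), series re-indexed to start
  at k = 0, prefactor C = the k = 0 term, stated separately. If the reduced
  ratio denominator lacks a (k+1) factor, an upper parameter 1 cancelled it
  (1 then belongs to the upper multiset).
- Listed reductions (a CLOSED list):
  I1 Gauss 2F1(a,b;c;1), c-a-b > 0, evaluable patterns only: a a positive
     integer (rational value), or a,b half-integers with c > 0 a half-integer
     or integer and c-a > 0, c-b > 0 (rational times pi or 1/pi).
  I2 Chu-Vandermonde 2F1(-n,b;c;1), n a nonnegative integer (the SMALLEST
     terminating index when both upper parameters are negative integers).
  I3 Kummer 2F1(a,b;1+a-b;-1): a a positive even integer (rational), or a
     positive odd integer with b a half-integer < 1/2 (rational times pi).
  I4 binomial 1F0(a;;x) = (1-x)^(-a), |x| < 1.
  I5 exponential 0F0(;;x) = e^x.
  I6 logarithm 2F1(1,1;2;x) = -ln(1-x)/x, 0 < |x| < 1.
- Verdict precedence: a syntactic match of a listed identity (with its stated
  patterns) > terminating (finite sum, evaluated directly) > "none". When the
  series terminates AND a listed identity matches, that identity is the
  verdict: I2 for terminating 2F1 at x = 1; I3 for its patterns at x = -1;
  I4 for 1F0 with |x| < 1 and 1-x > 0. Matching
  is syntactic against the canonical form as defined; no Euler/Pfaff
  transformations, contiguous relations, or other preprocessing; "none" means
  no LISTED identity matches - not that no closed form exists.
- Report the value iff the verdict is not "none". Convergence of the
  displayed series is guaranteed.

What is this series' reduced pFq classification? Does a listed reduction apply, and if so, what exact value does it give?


Prefactor -\frac{9}{5}, argument \frac{4}{9}: 1F0 with upper {-3} over lower {-}. Verdict at x = \frac{4}{9}: binomial (I4) matches (the 1F0 binomial series: exponent 3, x = \frac{4}{9}). Hence: -\frac{25}{81}.

First insight: t_0 being -\frac{9}{5}, the two geometric factors (prefactor -9/5) combine into one argument.
Ratio: r(k) = \frac{4}{9} * (k-3) / [(k+1)] - rational in k, leading ratio \frac{4}{9}; with t_0 = -\frac{9}{5}, classification follows.


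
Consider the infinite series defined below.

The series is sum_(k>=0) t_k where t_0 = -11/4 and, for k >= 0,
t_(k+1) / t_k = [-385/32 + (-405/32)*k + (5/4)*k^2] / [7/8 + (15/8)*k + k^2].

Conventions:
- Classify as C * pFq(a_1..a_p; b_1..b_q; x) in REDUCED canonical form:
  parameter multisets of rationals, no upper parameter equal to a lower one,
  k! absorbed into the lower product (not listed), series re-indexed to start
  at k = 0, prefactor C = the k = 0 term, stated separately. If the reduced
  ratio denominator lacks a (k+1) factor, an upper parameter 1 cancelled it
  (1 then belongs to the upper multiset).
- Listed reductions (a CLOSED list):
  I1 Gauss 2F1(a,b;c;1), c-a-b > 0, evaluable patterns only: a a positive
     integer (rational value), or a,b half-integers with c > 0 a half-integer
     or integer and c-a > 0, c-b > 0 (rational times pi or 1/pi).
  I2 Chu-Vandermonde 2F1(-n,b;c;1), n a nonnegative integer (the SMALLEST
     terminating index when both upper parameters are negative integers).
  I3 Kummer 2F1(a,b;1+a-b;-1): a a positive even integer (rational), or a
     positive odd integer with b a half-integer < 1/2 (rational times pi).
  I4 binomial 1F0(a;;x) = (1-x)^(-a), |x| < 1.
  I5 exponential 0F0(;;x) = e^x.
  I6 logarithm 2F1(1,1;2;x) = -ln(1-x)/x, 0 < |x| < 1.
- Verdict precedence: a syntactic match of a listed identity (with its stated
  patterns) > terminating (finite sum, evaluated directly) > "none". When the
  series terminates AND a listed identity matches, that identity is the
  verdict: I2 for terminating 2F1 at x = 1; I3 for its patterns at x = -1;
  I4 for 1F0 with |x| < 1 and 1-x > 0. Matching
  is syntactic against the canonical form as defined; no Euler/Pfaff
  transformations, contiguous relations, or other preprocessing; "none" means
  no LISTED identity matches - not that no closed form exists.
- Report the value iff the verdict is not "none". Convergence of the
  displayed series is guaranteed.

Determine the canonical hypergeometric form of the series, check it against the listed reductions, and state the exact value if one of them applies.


x = 5/4 here; the reduced form reads 1F0, upper {-11}, lower {-}, C = -11/4. Verdict: terminating (-11 upstairs). 12 nonzero terms in all; added directly. Hence: 11/16777216.

Structural cue: x = (5/4) and the parameter 7/8 appears in both the upper and lower lists and cancels.
Step ratio: r(k) = (5/4) * (k-11) / [(k+1)] ; factor over Q: parameters, x = (5/4), and C = -11/4.


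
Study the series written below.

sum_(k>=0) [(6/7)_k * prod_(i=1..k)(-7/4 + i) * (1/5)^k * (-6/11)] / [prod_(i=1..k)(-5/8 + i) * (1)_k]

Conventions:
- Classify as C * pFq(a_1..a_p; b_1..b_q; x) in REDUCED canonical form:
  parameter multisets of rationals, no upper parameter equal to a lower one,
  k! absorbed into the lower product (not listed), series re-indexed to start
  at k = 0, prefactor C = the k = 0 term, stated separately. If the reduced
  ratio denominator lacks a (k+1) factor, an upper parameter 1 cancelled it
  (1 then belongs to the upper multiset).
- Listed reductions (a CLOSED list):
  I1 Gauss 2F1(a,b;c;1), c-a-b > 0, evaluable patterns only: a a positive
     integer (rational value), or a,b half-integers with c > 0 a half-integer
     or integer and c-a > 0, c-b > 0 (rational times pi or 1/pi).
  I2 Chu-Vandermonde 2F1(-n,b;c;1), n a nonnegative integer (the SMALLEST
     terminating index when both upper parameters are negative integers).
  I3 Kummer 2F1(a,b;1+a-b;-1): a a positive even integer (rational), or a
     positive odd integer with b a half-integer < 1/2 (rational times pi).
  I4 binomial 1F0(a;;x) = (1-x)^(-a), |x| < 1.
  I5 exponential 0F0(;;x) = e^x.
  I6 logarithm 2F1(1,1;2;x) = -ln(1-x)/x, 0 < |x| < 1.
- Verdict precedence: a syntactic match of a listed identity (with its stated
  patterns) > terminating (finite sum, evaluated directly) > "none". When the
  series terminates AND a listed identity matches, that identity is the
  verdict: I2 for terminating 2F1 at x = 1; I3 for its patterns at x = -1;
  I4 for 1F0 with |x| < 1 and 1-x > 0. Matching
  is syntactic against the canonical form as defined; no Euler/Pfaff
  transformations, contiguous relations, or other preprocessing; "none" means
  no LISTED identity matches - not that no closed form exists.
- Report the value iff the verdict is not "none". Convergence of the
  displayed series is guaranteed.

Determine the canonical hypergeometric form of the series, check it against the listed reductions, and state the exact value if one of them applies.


Classification (C = -6/11): 2F1 with upper {-3/4, 6/7}, lower {3/8}, argument x = 1/5. Verdict: none. Every listed pattern misses the 2F1 form at 1/5, upper {-3/4, 6/7}.

Key step: t_0 = -6/11 here, and (1)_k (prefactor -6/11) is k! itself.
Step ratio: r(k) = (1/5) * (k-3/4) (k+6/7) / [(k+3/8) (k+1)] - rational in k, leading ratio (1/5); with t_0 = -6/11, classification follows.


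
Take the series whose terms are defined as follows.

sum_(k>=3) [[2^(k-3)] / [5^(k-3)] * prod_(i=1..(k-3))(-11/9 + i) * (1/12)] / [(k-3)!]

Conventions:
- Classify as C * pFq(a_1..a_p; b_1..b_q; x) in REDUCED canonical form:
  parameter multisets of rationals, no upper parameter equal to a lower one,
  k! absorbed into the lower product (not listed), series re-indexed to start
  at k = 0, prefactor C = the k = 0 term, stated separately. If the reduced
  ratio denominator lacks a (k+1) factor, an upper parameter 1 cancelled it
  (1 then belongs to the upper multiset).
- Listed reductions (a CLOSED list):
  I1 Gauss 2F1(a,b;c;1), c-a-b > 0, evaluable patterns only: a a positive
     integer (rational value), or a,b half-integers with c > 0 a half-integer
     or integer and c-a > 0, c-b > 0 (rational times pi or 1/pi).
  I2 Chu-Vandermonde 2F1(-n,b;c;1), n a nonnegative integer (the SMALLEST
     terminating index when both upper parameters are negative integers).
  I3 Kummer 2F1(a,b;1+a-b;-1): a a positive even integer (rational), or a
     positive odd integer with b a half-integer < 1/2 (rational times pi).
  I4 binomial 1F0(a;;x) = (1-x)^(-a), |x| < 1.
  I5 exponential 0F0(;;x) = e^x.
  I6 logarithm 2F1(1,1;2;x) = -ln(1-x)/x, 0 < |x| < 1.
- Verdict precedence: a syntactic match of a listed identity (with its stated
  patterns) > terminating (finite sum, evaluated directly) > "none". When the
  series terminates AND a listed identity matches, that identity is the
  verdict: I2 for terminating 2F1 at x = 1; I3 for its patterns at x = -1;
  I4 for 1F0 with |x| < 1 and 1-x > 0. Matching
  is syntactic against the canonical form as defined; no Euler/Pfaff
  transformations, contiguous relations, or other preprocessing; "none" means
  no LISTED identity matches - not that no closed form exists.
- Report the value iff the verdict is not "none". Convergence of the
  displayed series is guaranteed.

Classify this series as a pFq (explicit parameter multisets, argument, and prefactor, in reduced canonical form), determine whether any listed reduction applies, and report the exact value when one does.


The series (x = 2/5) is 1F0: upper {-2/9}, lower {-}, prefactor 1/12. Verdict at x = 2/5: the binomial series (I4) matches (the 1F0 binomial series: exponent 2/9, x = 2/5). Value: (1/12) * (3/5)^(2/9).

First insight: with t_0 = 1/12, the running product (C = 1/12, x = 2/5) telescopes to a rising factorial.
Term ratio: r(k) = (2/5) * (k-2/9) / [(k+1)] - rational in k. x = (2/5); t_0 = 1/12; negate the roots.


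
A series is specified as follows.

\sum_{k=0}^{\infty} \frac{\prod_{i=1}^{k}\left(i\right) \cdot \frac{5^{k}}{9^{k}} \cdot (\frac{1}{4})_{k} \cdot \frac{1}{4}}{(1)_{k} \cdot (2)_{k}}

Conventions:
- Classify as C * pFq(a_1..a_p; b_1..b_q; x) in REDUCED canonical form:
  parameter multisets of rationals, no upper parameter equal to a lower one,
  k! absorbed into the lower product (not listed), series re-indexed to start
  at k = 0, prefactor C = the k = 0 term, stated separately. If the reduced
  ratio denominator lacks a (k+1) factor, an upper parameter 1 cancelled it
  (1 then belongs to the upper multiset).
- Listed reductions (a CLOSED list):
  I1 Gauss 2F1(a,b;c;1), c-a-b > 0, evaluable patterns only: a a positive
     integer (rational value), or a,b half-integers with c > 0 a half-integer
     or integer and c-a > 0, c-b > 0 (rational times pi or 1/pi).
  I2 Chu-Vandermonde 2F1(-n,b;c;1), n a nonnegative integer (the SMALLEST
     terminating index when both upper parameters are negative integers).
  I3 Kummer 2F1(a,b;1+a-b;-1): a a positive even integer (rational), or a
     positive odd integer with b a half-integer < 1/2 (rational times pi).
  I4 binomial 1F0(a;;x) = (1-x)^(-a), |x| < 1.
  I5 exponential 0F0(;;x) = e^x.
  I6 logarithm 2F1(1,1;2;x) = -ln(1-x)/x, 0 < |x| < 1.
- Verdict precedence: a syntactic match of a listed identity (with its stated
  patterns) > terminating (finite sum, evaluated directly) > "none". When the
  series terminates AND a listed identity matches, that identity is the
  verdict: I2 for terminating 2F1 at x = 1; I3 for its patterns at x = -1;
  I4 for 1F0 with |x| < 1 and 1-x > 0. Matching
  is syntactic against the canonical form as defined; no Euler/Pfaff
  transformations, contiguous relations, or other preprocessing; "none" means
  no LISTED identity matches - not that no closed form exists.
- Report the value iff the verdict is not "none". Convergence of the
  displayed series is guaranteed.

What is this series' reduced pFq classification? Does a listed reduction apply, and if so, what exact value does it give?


With C = \frac{1}{4}: the canonical form is 2F1(\frac{1}{4}, 1; 2; \frac{5}{9}). Verdict: none - this 2F1 at x = \frac{5}{9} matches no listed pattern, and upper {\frac{1}{4}, 1} holds no stopper.

Key observation: from the first term \frac{1}{4}: the two geometric factors (prefactor 1/4) combine into one argument.
Consecutive-term ratio: r(k) = \frac{5}{9} * (k+\frac{1}{4}) (k+1) / [(k+2) (k+1)] - rational in k. x = \frac{5}{9}; t_0 = \frac{1}{4}; negate the roots.


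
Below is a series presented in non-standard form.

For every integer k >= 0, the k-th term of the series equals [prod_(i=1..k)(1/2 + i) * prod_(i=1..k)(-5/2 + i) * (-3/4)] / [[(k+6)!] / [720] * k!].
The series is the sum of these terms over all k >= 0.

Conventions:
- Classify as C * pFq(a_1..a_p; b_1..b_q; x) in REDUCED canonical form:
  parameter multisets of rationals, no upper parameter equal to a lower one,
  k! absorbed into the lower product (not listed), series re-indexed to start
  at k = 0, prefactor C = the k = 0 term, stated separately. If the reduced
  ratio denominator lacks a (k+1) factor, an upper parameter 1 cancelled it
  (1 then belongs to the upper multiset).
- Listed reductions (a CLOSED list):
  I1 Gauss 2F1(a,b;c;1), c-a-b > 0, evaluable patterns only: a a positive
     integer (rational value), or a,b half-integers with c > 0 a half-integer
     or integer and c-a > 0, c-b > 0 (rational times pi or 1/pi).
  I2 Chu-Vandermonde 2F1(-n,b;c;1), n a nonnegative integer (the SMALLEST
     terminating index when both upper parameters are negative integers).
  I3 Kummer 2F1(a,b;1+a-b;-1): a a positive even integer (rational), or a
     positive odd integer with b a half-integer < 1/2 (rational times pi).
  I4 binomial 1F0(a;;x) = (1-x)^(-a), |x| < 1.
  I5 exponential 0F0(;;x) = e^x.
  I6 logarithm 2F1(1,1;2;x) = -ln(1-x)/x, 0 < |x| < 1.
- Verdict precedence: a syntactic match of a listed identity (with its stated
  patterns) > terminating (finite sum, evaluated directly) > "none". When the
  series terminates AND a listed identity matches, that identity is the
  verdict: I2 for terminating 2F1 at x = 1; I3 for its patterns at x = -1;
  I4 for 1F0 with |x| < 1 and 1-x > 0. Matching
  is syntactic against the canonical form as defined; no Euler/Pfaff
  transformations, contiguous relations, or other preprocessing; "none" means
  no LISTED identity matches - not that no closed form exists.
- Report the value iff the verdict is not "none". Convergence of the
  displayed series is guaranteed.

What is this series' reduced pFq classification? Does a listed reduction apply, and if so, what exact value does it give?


With C = -3/4: the canonical form is 2F1(-3/2, 3/2; 7; 1). Verdict: Gauss (I1, half-integer pattern) matches (x = 1; upper {-3/2, 3/2} half-integers, c = 7 in the evaluable pattern). Exact value: (-524288/315315) / pi.

First insight: t_0 being -3/4, the denominator's factorial ratio (C = -3/4) is a lower Pochhammer.
Ratio: r(k) = 1 * (k-3/2) (k+3/2) / [(k+7) (k+1)] - rational; roots negated = parameters, x = 1, C = -3/4.


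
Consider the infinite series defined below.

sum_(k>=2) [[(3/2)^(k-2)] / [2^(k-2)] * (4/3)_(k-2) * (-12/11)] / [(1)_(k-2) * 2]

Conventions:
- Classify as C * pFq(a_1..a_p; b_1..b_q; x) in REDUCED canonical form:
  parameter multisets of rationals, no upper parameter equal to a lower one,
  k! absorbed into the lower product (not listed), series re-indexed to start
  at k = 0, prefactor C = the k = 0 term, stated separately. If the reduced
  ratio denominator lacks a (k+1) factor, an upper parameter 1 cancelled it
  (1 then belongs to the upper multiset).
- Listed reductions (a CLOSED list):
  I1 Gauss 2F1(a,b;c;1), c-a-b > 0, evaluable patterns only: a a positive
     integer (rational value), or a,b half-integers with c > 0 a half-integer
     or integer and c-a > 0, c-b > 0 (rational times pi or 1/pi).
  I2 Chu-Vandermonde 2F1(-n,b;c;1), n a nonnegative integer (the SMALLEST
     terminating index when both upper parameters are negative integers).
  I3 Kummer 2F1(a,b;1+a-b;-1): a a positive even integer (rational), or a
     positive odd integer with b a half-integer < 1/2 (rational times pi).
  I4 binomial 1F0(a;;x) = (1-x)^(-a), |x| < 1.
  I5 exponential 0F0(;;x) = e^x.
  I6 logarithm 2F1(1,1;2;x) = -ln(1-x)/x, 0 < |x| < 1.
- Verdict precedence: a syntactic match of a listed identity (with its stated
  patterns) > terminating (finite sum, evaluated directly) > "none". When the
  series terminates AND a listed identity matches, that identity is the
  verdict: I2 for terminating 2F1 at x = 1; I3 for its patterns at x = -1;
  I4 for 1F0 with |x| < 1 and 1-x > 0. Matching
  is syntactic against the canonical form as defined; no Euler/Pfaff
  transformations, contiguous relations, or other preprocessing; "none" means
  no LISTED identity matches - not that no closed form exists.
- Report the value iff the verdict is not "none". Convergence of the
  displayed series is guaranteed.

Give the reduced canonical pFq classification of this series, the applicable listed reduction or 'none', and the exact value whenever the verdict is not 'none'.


Structural cue: x = (3/4) and the two k-th powers (C = -6/11) combine into one argument.
Consecutive-term ratio: r(k) = (3/4) * (k+4/3) / [(k+1)] ; factor over Q: parameters, x = (3/4), and C = -6/11.

The series (x = 3/4) is 1F0: upper {4/3}, lower {-}, prefactor -6/11. Verdict (x = 3/4): the binomial series (I4) applies (the 1F0 binomial series: exponent -4/3, x = 3/4). Sum: (-6/11) * (1/4)^(-4/3).
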